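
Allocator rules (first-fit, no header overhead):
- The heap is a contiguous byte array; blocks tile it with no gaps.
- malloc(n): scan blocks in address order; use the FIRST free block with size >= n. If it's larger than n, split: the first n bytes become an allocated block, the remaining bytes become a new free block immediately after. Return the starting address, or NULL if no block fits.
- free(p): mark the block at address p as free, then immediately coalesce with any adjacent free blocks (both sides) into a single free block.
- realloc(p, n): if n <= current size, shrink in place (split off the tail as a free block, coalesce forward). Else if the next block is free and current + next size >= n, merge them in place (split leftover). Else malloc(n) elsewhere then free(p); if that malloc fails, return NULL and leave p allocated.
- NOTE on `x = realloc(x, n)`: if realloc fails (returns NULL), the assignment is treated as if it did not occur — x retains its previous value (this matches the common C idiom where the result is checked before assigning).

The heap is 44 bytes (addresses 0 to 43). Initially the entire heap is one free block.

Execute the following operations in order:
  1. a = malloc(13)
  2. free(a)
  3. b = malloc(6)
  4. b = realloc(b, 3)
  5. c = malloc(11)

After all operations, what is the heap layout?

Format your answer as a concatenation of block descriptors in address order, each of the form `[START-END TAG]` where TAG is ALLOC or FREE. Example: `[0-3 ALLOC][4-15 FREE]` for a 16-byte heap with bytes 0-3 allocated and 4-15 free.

Op 1: a = malloc(13) -> a = 0; heap: [0-12 ALLOC][13-43 FREE]
Op 2: free(a) -> (freed a); heap: [0-43 FREE]
Op 3: b = malloc(6) -> b = 0; heap: [0-5 ALLOC][6-43 FREE]
Op 4: b = realloc(b, 3) -> b = 0; heap: [0-2 ALLOC][3-43 FREE]
Op 5: c = malloc(11) -> c = 3; heap: [0-2 ALLOC][3-13 ALLOC][14-43 FREE]

Answer: [0-2 ALLOC][3-13 ALLOC][14-43 FREE]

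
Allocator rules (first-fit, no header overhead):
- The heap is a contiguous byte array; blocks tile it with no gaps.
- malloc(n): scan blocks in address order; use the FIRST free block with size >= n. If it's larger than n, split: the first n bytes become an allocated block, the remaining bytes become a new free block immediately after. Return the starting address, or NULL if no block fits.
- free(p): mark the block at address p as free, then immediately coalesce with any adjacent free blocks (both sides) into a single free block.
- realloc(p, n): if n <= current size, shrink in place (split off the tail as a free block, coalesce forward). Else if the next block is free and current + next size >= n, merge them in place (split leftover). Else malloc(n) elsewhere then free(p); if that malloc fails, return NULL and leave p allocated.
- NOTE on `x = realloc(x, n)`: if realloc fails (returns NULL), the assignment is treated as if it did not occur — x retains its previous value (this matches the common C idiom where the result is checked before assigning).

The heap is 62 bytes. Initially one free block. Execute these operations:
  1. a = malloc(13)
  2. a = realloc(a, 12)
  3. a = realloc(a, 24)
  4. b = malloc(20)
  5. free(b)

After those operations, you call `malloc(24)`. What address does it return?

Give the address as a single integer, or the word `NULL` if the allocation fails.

Op 1: a = malloc(13) -> a = 0; heap: [0-12 ALLOC][13-61 FREE]
Op 2: a = realloc(a, 12) -> a = 0; heap: [0-11 ALLOC][12-61 FREE]
Op 3: a = realloc(a, 24) -> a = 0; heap: [0-23 ALLOC][24-61 FREE]
Op 4: b = malloc(20) -> b = 24; heap: [0-23 ALLOC][24-43 ALLOC][44-61 FREE]
Op 5: free(b) -> (freed b); heap: [0-23 ALLOC][24-61 FREE]
malloc(24): first-fit scan over [0-23 ALLOC][24-61 FREE] -> 24

Answer: 24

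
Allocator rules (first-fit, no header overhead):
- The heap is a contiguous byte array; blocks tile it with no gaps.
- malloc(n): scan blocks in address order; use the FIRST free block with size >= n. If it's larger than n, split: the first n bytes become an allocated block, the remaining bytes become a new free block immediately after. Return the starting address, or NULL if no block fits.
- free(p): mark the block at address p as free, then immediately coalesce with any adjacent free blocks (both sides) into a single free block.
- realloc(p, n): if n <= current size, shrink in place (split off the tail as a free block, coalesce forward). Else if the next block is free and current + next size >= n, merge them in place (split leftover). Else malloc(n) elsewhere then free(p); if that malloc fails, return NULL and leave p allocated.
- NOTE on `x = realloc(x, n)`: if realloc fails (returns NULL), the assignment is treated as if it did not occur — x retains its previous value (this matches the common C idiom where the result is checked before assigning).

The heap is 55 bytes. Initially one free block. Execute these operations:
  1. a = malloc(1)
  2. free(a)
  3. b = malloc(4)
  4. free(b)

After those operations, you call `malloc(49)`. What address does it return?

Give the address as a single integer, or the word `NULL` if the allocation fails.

Answer: 0

Derivation:
Op 1: a = malloc(1) -> a = 0; heap: [0-0 ALLOC][1-54 FREE]
Op 2: free(a) -> (freed a); heap: [0-54 FREE]
Op 3: b = malloc(4) -> b = 0; heap: [0-3 ALLOC][4-54 FREE]
Op 4: free(b) -> (freed b); heap: [0-54 FREE]
malloc(49): first-fit scan over [0-54 FREE] -> 0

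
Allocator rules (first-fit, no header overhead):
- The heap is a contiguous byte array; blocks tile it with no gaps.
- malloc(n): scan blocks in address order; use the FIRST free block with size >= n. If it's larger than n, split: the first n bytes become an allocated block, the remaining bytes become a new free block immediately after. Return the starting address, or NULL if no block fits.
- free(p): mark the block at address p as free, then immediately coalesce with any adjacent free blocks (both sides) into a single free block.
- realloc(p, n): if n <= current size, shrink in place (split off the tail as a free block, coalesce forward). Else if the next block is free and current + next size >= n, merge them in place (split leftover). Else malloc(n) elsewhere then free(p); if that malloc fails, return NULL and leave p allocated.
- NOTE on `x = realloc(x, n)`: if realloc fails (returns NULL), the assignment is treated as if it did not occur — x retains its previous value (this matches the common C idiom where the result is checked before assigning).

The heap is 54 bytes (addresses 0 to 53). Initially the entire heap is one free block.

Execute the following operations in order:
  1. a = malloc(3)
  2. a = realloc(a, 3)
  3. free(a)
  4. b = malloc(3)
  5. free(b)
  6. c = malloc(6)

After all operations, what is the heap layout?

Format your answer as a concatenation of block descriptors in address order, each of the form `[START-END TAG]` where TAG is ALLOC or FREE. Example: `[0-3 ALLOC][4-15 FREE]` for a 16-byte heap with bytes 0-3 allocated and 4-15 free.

Op 1: a = malloc(3) -> a = 0; heap: [0-2 ALLOC][3-53 FREE]
Op 2: a = realloc(a, 3) -> a = 0; heap: [0-2 ALLOC][3-53 FREE]
Op 3: free(a) -> (freed a); heap: [0-53 FREE]
Op 4: b = malloc(3) -> b = 0; heap: [0-2 ALLOC][3-53 FREE]
Op 5: free(b) -> (freed b); heap: [0-53 FREE]
Op 6: c = malloc(6) -> c = 0; heap: [0-5 ALLOC][6-53 FREE]

Answer: [0-5 ALLOC][6-53 FREE]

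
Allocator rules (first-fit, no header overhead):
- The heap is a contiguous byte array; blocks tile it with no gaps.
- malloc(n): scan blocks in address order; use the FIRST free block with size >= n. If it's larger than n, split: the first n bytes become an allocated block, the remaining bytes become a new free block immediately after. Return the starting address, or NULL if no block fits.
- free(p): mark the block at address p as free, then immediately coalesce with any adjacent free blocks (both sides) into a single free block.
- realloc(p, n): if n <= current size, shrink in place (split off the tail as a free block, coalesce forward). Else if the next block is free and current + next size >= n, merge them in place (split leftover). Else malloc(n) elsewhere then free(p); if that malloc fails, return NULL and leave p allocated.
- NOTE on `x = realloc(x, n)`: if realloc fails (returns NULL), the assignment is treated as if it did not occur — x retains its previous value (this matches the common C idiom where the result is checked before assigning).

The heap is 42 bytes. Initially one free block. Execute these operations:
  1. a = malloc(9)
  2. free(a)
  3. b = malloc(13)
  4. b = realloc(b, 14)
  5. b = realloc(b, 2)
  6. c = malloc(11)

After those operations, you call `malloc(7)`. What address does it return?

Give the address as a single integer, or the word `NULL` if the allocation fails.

Op 1: a = malloc(9) -> a = 0; heap: [0-8 ALLOC][9-41 FREE]
Op 2: free(a) -> (freed a); heap: [0-41 FREE]
Op 3: b = malloc(13) -> b = 0; heap: [0-12 ALLOC][13-41 FREE]
Op 4: b = realloc(b, 14) -> b = 0; heap: [0-13 ALLOC][14-41 FREE]
Op 5: b = realloc(b, 2) -> b = 0; heap: [0-1 ALLOC][2-41 FREE]
Op 6: c = malloc(11) -> c = 2; heap: [0-1 ALLOC][2-12 ALLOC][13-41 FREE]
malloc(7): first-fit scan over [0-1 ALLOC][2-12 ALLOC][13-41 FREE] -> 13

Answer: 13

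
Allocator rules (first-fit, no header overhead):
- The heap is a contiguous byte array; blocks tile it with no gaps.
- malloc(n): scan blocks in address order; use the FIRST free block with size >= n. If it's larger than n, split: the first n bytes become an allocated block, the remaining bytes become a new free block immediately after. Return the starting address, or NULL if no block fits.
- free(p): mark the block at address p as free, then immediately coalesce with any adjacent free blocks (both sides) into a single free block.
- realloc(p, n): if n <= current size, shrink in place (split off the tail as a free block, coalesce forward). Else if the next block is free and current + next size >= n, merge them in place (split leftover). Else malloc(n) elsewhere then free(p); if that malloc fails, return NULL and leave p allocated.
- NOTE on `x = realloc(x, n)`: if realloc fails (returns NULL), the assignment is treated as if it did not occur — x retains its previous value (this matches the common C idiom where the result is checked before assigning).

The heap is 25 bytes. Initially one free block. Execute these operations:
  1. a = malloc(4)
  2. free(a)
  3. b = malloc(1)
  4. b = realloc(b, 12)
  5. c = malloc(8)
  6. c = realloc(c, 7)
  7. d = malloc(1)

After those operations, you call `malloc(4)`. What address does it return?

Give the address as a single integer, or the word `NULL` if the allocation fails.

Op 1: a = malloc(4) -> a = 0; heap: [0-3 ALLOC][4-24 FREE]
Op 2: free(a) -> (freed a); heap: [0-24 FREE]
Op 3: b = malloc(1) -> b = 0; heap: [0-0 ALLOC][1-24 FREE]
Op 4: b = realloc(b, 12) -> b = 0; heap: [0-11 ALLOC][12-24 FREE]
Op 5: c = malloc(8) -> c = 12; heap: [0-11 ALLOC][12-19 ALLOC][20-24 FREE]
Op 6: c = realloc(c, 7) -> c = 12; heap: [0-11 ALLOC][12-18 ALLOC][19-24 FREE]
Op 7: d = malloc(1) -> d = 19; heap: [0-11 ALLOC][12-18 ALLOC][19-19 ALLOC][20-24 FREE]
malloc(4): first-fit scan over [0-11 ALLOC][12-18 ALLOC][19-19 ALLOC][20-24 FREE] -> 20

Answer: 20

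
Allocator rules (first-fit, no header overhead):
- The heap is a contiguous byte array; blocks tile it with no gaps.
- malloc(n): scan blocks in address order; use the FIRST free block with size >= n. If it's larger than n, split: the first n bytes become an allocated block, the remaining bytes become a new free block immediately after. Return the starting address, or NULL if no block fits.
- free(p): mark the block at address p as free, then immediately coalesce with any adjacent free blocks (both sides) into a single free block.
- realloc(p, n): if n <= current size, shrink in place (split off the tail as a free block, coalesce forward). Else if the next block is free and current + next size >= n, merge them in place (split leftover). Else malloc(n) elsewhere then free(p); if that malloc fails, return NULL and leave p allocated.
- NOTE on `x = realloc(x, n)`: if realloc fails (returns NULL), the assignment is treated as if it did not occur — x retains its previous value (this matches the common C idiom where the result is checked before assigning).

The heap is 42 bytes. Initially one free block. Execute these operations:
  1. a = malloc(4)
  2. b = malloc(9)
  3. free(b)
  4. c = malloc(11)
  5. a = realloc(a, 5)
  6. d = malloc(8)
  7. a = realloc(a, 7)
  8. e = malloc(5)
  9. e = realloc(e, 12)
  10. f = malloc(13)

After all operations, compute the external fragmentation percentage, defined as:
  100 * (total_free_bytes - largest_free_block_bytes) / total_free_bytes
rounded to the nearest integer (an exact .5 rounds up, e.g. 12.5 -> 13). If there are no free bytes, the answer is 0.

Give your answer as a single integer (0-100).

Op 1: a = malloc(4) -> a = 0; heap: [0-3 ALLOC][4-41 FREE]
Op 2: b = malloc(9) -> b = 4; heap: [0-3 ALLOC][4-12 ALLOC][13-41 FREE]
Op 3: free(b) -> (freed b); heap: [0-3 ALLOC][4-41 FREE]
Op 4: c = malloc(11) -> c = 4; heap: [0-3 ALLOC][4-14 ALLOC][15-41 FREE]
Op 5: a = realloc(a, 5) -> a = 15; heap: [0-3 FREE][4-14 ALLOC][15-19 ALLOC][20-41 FREE]
Op 6: d = malloc(8) -> d = 20; heap: [0-3 FREE][4-14 ALLOC][15-19 ALLOC][20-27 ALLOC][28-41 FREE]
Op 7: a = realloc(a, 7) -> a = 28; heap: [0-3 FREE][4-14 ALLOC][15-19 FREE][20-27 ALLOC][28-34 ALLOC][35-41 FREE]
Op 8: e = malloc(5) -> e = 15; heap: [0-3 FREE][4-14 ALLOC][15-19 ALLOC][20-27 ALLOC][28-34 ALLOC][35-41 FREE]
Op 9: e = realloc(e, 12) -> NULL (e unchanged); heap: [0-3 FREE][4-14 ALLOC][15-19 ALLOC][20-27 ALLOC][28-34 ALLOC][35-41 FREE]
Op 10: f = malloc(13) -> f = NULL; heap: [0-3 FREE][4-14 ALLOC][15-19 ALLOC][20-27 ALLOC][28-34 ALLOC][35-41 FREE]
Free blocks: [4 7] total_free=11 largest=7 -> 100*(11-7)/11 = 400/11 ≈ 36.364 -> rounds to 36

Answer: 36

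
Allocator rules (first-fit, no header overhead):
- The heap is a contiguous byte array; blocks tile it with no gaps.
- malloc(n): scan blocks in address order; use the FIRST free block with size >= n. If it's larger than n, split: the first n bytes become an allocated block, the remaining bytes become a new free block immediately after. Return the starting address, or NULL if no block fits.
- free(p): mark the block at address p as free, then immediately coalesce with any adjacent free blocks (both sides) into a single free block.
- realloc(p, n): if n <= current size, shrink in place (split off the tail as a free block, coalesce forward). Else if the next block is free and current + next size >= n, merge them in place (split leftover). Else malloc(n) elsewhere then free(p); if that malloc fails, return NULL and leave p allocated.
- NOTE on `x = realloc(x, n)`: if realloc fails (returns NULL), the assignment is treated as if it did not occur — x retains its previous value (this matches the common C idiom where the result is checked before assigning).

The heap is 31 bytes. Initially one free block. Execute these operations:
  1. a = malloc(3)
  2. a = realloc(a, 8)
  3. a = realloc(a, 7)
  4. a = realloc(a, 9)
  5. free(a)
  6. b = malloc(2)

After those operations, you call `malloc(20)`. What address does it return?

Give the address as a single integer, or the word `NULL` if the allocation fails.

Answer: 2

Derivation:
Op 1: a = malloc(3) -> a = 0; heap: [0-2 ALLOC][3-30 FREE]
Op 2: a = realloc(a, 8) -> a = 0; heap: [0-7 ALLOC][8-30 FREE]
Op 3: a = realloc(a, 7) -> a = 0; heap: [0-6 ALLOC][7-30 FREE]
Op 4: a = realloc(a, 9) -> a = 0; heap: [0-8 ALLOC][9-30 FREE]
Op 5: free(a) -> (freed a); heap: [0-30 FREE]
Op 6: b = malloc(2) -> b = 0; heap: [0-1 ALLOC][2-30 FREE]
malloc(20): first-fit scan over [0-1 ALLOC][2-30 FREE] -> 2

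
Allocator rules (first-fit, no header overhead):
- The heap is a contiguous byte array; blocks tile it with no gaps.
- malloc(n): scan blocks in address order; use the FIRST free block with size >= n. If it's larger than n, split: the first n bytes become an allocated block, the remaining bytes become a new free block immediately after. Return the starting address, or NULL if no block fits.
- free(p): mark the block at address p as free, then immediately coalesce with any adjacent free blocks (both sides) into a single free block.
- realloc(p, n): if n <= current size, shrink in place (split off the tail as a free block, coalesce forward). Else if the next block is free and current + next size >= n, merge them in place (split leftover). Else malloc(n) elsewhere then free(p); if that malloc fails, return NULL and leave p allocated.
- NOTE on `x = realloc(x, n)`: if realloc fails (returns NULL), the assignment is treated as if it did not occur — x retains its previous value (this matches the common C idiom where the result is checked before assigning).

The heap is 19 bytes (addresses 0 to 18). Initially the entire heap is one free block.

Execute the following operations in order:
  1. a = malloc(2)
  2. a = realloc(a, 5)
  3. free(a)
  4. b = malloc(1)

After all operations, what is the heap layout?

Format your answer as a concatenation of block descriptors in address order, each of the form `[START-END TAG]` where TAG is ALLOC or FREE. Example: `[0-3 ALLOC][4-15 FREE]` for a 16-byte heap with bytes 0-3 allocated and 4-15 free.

Op 1: a = malloc(2) -> a = 0; heap: [0-1 ALLOC][2-18 FREE]
Op 2: a = realloc(a, 5) -> a = 0; heap: [0-4 ALLOC][5-18 FREE]
Op 3: free(a) -> (freed a); heap: [0-18 FREE]
Op 4: b = malloc(1) -> b = 0; heap: [0-0 ALLOC][1-18 FREE]

Answer: [0-0 ALLOC][1-18 FREE]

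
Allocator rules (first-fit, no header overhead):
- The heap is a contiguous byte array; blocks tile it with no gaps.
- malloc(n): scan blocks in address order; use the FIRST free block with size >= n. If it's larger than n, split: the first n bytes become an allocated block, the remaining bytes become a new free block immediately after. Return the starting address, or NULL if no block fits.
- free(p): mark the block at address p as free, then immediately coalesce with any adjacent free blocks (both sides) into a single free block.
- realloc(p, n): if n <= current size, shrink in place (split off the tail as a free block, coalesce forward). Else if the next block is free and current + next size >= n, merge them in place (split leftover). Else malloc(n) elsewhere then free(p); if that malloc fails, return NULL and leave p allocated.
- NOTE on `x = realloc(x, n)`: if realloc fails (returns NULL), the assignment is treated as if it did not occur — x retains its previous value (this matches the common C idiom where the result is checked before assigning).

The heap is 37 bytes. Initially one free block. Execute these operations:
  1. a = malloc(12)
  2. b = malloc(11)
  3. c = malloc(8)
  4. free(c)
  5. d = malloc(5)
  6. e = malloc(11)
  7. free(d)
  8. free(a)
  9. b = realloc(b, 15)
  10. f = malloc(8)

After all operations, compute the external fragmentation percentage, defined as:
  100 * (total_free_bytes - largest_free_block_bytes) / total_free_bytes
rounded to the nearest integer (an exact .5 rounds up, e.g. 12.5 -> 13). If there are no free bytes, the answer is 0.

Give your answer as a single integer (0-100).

Answer: 29

Derivation:
Op 1: a = malloc(12) -> a = 0; heap: [0-11 ALLOC][12-36 FREE]
Op 2: b = malloc(11) -> b = 12; heap: [0-11 ALLOC][12-22 ALLOC][23-36 FREE]
Op 3: c = malloc(8) -> c = 23; heap: [0-11 ALLOC][12-22 ALLOC][23-30 ALLOC][31-36 FREE]
Op 4: free(c) -> (freed c); heap: [0-11 ALLOC][12-22 ALLOC][23-36 FREE]
Op 5: d = malloc(5) -> d = 23; heap: [0-11 ALLOC][12-22 ALLOC][23-27 ALLOC][28-36 FREE]
Op 6: e = malloc(11) -> e = NULL; heap: [0-11 ALLOC][12-22 ALLOC][23-27 ALLOC][28-36 FREE]
Op 7: free(d) -> (freed d); heap: [0-11 ALLOC][12-22 ALLOC][23-36 FREE]
Op 8: free(a) -> (freed a); heap: [0-11 FREE][12-22 ALLOC][23-36 FREE]
Op 9: b = realloc(b, 15) -> b = 12; heap: [0-11 FREE][12-26 ALLOC][27-36 FREE]
Op 10: f = malloc(8) -> f = 0; heap: [0-7 ALLOC][8-11 FREE][12-26 ALLOC][27-36 FREE]
Free blocks: [4 10] total_free=14 largest=10 -> 100*(14-10)/14 = 400/14 ≈ 28.571 -> rounds to 29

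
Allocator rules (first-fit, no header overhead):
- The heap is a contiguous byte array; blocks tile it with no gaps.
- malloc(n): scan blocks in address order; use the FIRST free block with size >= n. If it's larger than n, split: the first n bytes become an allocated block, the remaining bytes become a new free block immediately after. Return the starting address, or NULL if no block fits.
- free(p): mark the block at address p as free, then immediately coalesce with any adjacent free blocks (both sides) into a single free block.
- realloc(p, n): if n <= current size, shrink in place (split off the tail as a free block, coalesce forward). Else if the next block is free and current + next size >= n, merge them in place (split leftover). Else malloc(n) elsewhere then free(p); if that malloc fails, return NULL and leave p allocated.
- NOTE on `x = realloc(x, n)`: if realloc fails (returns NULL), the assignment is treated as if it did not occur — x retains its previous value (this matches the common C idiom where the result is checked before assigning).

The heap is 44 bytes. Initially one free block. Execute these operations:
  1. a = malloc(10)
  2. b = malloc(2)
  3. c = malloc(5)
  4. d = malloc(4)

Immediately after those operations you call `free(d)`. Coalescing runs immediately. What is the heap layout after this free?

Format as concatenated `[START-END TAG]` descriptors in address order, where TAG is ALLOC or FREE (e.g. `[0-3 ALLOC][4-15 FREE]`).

Answer: [0-9 ALLOC][10-11 ALLOC][12-16 ALLOC][17-43 FREE]

Derivation:
Op 1: a = malloc(10) -> a = 0; heap: [0-9 ALLOC][10-43 FREE]
Op 2: b = malloc(2) -> b = 10; heap: [0-9 ALLOC][10-11 ALLOC][12-43 FREE]
Op 3: c = malloc(5) -> c = 12; heap: [0-9 ALLOC][10-11 ALLOC][12-16 ALLOC][17-43 FREE]
Op 4: d = malloc(4) -> d = 17; heap: [0-9 ALLOC][10-11 ALLOC][12-16 ALLOC][17-20 ALLOC][21-43 FREE]
free(d): d = 17 -> block [17-20 ALLOC]; mark free, coalesce with adjacent free neighbors -> [0-9 ALLOC][10-11 ALLOC][12-16 ALLOC][17-43 FREE]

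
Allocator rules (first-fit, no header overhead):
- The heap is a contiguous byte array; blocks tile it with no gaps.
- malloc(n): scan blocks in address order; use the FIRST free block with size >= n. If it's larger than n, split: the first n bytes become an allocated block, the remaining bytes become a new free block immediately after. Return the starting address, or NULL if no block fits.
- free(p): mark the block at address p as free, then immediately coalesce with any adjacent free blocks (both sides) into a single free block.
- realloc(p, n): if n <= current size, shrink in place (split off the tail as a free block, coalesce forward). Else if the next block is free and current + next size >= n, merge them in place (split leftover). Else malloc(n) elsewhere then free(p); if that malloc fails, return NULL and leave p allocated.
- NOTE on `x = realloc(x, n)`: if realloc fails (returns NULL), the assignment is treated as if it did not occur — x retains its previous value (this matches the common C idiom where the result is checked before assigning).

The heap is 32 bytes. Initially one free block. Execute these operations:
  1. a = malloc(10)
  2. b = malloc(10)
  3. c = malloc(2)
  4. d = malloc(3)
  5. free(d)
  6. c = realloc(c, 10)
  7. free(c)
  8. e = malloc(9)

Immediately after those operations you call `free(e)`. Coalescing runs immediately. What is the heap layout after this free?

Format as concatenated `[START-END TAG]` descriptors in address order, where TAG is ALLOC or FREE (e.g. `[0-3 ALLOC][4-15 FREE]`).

Op 1: a = malloc(10) -> a = 0; heap: [0-9 ALLOC][10-31 FREE]
Op 2: b = malloc(10) -> b = 10; heap: [0-9 ALLOC][10-19 ALLOC][20-31 FREE]
Op 3: c = malloc(2) -> c = 20; heap: [0-9 ALLOC][10-19 ALLOC][20-21 ALLOC][22-31 FREE]
Op 4: d = malloc(3) -> d = 22; heap: [0-9 ALLOC][10-19 ALLOC][20-21 ALLOC][22-24 ALLOC][25-31 FREE]
Op 5: free(d) -> (freed d); heap: [0-9 ALLOC][10-19 ALLOC][20-21 ALLOC][22-31 FREE]
Op 6: c = realloc(c, 10) -> c = 20; heap: [0-9 ALLOC][10-19 ALLOC][20-29 ALLOC][30-31 FREE]
Op 7: free(c) -> (freed c); heap: [0-9 ALLOC][10-19 ALLOC][20-31 FREE]
Op 8: e = malloc(9) -> e = 20; heap: [0-9 ALLOC][10-19 ALLOC][20-28 ALLOC][29-31 FREE]
free(e): e = 20 -> block [20-28 ALLOC]; mark free, coalesce with adjacent free neighbors -> [0-9 ALLOC][10-19 ALLOC][20-31 FREE]

Answer: [0-9 ALLOC][10-19 ALLOC][20-31 FREE]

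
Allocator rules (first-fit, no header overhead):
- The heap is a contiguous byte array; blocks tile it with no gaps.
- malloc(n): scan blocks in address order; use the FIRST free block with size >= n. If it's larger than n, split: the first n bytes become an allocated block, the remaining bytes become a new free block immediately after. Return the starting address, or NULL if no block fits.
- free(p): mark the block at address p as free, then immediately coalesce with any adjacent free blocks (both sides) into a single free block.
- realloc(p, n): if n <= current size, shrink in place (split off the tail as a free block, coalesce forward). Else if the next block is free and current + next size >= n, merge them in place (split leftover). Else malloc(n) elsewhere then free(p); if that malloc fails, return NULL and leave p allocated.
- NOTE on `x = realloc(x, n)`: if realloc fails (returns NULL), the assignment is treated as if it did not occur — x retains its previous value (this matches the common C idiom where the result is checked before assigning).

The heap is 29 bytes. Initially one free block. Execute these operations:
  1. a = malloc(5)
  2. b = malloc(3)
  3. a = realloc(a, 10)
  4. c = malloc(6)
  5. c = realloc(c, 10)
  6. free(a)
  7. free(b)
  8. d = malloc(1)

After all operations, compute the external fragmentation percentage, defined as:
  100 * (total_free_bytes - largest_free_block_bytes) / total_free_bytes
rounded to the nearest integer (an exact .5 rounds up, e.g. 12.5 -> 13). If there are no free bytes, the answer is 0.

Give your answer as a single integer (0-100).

Answer: 6

Derivation:
Op 1: a = malloc(5) -> a = 0; heap: [0-4 ALLOC][5-28 FREE]
Op 2: b = malloc(3) -> b = 5; heap: [0-4 ALLOC][5-7 ALLOC][8-28 FREE]
Op 3: a = realloc(a, 10) -> a = 8; heap: [0-4 FREE][5-7 ALLOC][8-17 ALLOC][18-28 FREE]
Op 4: c = malloc(6) -> c = 18; heap: [0-4 FREE][5-7 ALLOC][8-17 ALLOC][18-23 ALLOC][24-28 FREE]
Op 5: c = realloc(c, 10) -> c = 18; heap: [0-4 FREE][5-7 ALLOC][8-17 ALLOC][18-27 ALLOC][28-28 FREE]
Op 6: free(a) -> (freed a); heap: [0-4 FREE][5-7 ALLOC][8-17 FREE][18-27 ALLOC][28-28 FREE]
Op 7: free(b) -> (freed b); heap: [0-17 FREE][18-27 ALLOC][28-28 FREE]
Op 8: d = malloc(1) -> d = 0; heap: [0-0 ALLOC][1-17 FREE][18-27 ALLOC][28-28 FREE]
Free blocks: [17 1] total_free=18 largest=17 -> 100*(18-17)/18 = 100/18 ≈ 5.556 -> rounds to 6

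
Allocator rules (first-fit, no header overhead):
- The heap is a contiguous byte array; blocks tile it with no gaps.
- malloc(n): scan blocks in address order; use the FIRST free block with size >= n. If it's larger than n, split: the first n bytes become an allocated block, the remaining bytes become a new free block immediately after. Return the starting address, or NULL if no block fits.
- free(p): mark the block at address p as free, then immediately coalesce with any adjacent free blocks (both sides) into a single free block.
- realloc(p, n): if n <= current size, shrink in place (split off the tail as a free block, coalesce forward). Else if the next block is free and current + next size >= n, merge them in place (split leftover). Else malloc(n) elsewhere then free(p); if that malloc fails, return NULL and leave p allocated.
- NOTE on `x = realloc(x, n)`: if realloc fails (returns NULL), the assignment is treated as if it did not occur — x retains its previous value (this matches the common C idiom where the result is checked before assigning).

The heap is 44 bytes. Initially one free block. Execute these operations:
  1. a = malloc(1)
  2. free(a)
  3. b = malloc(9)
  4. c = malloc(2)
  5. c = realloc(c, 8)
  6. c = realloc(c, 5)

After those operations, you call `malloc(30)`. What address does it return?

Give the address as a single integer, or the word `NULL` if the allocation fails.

Op 1: a = malloc(1) -> a = 0; heap: [0-0 ALLOC][1-43 FREE]
Op 2: free(a) -> (freed a); heap: [0-43 FREE]
Op 3: b = malloc(9) -> b = 0; heap: [0-8 ALLOC][9-43 FREE]
Op 4: c = malloc(2) -> c = 9; heap: [0-8 ALLOC][9-10 ALLOC][11-43 FREE]
Op 5: c = realloc(c, 8) -> c = 9; heap: [0-8 ALLOC][9-16 ALLOC][17-43 FREE]
Op 6: c = realloc(c, 5) -> c = 9; heap: [0-8 ALLOC][9-13 ALLOC][14-43 FREE]
malloc(30): first-fit scan over [0-8 ALLOC][9-13 ALLOC][14-43 FREE] -> 14

Answer: 14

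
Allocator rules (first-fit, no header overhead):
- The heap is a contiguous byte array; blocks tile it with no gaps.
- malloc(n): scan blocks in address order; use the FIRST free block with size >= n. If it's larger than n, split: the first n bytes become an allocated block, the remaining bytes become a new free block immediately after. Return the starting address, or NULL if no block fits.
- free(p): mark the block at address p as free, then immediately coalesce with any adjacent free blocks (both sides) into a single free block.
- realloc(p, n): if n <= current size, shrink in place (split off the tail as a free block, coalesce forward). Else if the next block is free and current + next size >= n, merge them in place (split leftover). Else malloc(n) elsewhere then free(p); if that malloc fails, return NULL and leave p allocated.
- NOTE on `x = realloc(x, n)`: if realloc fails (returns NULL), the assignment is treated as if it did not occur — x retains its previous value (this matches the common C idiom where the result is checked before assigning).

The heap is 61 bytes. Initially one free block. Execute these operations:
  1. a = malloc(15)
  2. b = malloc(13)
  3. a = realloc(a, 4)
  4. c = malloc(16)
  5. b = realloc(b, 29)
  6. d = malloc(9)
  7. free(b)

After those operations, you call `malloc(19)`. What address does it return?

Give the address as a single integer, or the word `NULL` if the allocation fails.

Answer: NULL

Derivation:
Op 1: a = malloc(15) -> a = 0; heap: [0-14 ALLOC][15-60 FREE]
Op 2: b = malloc(13) -> b = 15; heap: [0-14 ALLOC][15-27 ALLOC][28-60 FREE]
Op 3: a = realloc(a, 4) -> a = 0; heap: [0-3 ALLOC][4-14 FREE][15-27 ALLOC][28-60 FREE]
Op 4: c = malloc(16) -> c = 28; heap: [0-3 ALLOC][4-14 FREE][15-27 ALLOC][28-43 ALLOC][44-60 FREE]
Op 5: b = realloc(b, 29) -> NULL (b unchanged); heap: [0-3 ALLOC][4-14 FREE][15-27 ALLOC][28-43 ALLOC][44-60 FREE]
Op 6: d = malloc(9) -> d = 4; heap: [0-3 ALLOC][4-12 ALLOC][13-14 FREE][15-27 ALLOC][28-43 ALLOC][44-60 FREE]
Op 7: free(b) -> (freed b); heap: [0-3 ALLOC][4-12 ALLOC][13-27 FREE][28-43 ALLOC][44-60 FREE]
malloc(19): first-fit scan over [0-3 ALLOC][4-12 ALLOC][13-27 FREE][28-43 ALLOC][44-60 FREE] -> NULL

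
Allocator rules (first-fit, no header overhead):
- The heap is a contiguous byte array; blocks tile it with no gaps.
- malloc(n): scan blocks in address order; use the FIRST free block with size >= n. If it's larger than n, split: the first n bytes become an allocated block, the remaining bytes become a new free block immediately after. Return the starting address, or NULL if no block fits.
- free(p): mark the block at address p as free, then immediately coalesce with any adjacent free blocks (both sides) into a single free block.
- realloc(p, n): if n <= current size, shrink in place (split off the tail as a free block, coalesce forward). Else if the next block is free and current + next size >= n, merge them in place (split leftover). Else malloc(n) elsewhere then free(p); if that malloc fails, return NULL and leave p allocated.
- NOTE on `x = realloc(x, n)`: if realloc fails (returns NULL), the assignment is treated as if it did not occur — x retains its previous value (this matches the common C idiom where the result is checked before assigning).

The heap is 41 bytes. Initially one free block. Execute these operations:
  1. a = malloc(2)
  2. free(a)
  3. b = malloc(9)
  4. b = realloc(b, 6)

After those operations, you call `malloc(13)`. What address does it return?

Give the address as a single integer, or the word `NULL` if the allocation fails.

Op 1: a = malloc(2) -> a = 0; heap: [0-1 ALLOC][2-40 FREE]
Op 2: free(a) -> (freed a); heap: [0-40 FREE]
Op 3: b = malloc(9) -> b = 0; heap: [0-8 ALLOC][9-40 FREE]
Op 4: b = realloc(b, 6) -> b = 0; heap: [0-5 ALLOC][6-40 FREE]
malloc(13): first-fit scan over [0-5 ALLOC][6-40 FREE] -> 6

Answer: 6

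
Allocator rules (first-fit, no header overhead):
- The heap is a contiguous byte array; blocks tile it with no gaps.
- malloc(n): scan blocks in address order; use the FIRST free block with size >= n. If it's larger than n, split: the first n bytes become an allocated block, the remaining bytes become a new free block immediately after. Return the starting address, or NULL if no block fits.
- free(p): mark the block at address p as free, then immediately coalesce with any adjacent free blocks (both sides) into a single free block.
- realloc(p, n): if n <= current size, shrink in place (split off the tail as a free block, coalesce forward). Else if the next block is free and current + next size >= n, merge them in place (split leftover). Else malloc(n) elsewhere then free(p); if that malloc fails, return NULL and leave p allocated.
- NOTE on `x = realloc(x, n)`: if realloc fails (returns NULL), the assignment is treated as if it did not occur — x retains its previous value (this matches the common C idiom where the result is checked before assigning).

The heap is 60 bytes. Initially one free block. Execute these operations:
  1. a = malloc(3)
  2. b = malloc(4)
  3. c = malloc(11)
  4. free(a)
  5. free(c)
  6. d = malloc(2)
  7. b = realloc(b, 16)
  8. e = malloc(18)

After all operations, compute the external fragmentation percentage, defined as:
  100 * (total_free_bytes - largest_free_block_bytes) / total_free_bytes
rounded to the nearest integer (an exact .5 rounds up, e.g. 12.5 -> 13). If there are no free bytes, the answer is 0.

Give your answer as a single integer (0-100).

Op 1: a = malloc(3) -> a = 0; heap: [0-2 ALLOC][3-59 FREE]
Op 2: b = malloc(4) -> b = 3; heap: [0-2 ALLOC][3-6 ALLOC][7-59 FREE]
Op 3: c = malloc(11) -> c = 7; heap: [0-2 ALLOC][3-6 ALLOC][7-17 ALLOC][18-59 FREE]
Op 4: free(a) -> (freed a); heap: [0-2 FREE][3-6 ALLOC][7-17 ALLOC][18-59 FREE]
Op 5: free(c) -> (freed c); heap: [0-2 FREE][3-6 ALLOC][7-59 FREE]
Op 6: d = malloc(2) -> d = 0; heap: [0-1 ALLOC][2-2 FREE][3-6 ALLOC][7-59 FREE]
Op 7: b = realloc(b, 16) -> b = 3; heap: [0-1 ALLOC][2-2 FREE][3-18 ALLOC][19-59 FREE]
Op 8: e = malloc(18) -> e = 19; heap: [0-1 ALLOC][2-2 FREE][3-18 ALLOC][19-36 ALLOC][37-59 FREE]
Free blocks: [1 23] total_free=24 largest=23 -> 100*(24-23)/24 = 100/24 ≈ 4.167 -> rounds to 4

Answer: 4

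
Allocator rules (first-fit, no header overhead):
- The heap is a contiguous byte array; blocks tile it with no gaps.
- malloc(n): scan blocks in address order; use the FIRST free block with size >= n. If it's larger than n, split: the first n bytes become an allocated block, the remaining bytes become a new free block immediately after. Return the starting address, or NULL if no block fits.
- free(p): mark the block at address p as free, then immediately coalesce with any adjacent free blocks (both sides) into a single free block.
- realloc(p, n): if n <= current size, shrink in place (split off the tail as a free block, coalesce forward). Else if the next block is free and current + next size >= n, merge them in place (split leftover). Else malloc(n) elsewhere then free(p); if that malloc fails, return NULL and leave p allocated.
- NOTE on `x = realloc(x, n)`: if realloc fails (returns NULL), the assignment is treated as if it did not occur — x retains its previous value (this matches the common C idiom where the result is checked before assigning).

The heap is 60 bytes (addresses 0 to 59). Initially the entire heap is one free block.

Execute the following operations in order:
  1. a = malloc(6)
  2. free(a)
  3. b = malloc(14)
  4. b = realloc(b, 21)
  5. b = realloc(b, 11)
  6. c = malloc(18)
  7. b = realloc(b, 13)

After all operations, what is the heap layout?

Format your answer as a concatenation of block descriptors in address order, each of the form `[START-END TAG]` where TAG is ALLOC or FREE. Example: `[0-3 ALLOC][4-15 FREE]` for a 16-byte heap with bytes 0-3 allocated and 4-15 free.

Op 1: a = malloc(6) -> a = 0; heap: [0-5 ALLOC][6-59 FREE]
Op 2: free(a) -> (freed a); heap: [0-59 FREE]
Op 3: b = malloc(14) -> b = 0; heap: [0-13 ALLOC][14-59 FREE]
Op 4: b = realloc(b, 21) -> b = 0; heap: [0-20 ALLOC][21-59 FREE]
Op 5: b = realloc(b, 11) -> b = 0; heap: [0-10 ALLOC][11-59 FREE]
Op 6: c = malloc(18) -> c = 11; heap: [0-10 ALLOC][11-28 ALLOC][29-59 FREE]
Op 7: b = realloc(b, 13) -> b = 29; heap: [0-10 FREE][11-28 ALLOC][29-41 ALLOC][42-59 FREE]

Answer: [0-10 FREE][11-28 ALLOC][29-41 ALLOC][42-59 FREE]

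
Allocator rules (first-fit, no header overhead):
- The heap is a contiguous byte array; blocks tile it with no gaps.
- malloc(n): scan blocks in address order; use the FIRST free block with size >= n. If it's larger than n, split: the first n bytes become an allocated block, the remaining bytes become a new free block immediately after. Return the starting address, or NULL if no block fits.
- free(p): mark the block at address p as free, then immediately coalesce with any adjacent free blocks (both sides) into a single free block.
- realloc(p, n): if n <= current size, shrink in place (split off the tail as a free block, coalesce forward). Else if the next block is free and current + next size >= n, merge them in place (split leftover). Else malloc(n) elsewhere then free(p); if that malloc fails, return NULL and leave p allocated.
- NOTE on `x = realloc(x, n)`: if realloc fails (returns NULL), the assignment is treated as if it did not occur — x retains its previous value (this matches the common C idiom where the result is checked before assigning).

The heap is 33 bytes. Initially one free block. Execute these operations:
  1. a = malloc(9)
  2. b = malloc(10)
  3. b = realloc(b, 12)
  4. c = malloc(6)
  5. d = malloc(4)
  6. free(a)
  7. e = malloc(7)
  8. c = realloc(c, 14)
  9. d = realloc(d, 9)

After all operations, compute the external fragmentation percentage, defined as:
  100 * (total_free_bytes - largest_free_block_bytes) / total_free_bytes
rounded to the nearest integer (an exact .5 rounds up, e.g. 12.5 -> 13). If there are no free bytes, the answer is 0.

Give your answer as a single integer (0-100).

Op 1: a = malloc(9) -> a = 0; heap: [0-8 ALLOC][9-32 FREE]
Op 2: b = malloc(10) -> b = 9; heap: [0-8 ALLOC][9-18 ALLOC][19-32 FREE]
Op 3: b = realloc(b, 12) -> b = 9; heap: [0-8 ALLOC][9-20 ALLOC][21-32 FREE]
Op 4: c = malloc(6) -> c = 21; heap: [0-8 ALLOC][9-20 ALLOC][21-26 ALLOC][27-32 FREE]
Op 5: d = malloc(4) -> d = 27; heap: [0-8 ALLOC][9-20 ALLOC][21-26 ALLOC][27-30 ALLOC][31-32 FREE]
Op 6: free(a) -> (freed a); heap: [0-8 FREE][9-20 ALLOC][21-26 ALLOC][27-30 ALLOC][31-32 FREE]
Op 7: e = malloc(7) -> e = 0; heap: [0-6 ALLOC][7-8 FREE][9-20 ALLOC][21-26 ALLOC][27-30 ALLOC][31-32 FREE]
Op 8: c = realloc(c, 14) -> NULL (c unchanged); heap: [0-6 ALLOC][7-8 FREE][9-20 ALLOC][21-26 ALLOC][27-30 ALLOC][31-32 FREE]
Op 9: d = realloc(d, 9) -> NULL (d unchanged); heap: [0-6 ALLOC][7-8 FREE][9-20 ALLOC][21-26 ALLOC][27-30 ALLOC][31-32 FREE]
Free blocks: [2 2] total_free=4 largest=2 -> 100*(4-2)/4 = 200/4 = 50

Answer: 50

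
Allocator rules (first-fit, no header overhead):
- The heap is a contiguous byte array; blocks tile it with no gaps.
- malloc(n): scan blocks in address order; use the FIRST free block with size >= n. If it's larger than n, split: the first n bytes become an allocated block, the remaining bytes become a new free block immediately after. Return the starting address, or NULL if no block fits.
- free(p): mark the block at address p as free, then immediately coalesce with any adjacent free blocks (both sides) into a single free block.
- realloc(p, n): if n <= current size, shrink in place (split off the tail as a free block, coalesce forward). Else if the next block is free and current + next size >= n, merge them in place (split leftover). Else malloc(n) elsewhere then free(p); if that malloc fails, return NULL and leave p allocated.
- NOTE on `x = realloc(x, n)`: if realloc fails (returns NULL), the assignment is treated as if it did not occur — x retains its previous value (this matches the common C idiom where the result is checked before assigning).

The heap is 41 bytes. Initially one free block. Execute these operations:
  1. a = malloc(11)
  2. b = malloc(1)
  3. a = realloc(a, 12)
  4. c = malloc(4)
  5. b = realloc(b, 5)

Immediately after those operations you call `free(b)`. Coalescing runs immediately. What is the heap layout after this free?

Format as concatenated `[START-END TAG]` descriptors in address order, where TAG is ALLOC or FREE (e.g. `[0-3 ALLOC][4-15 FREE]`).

Op 1: a = malloc(11) -> a = 0; heap: [0-10 ALLOC][11-40 FREE]
Op 2: b = malloc(1) -> b = 11; heap: [0-10 ALLOC][11-11 ALLOC][12-40 FREE]
Op 3: a = realloc(a, 12) -> a = 12; heap: [0-10 FREE][11-11 ALLOC][12-23 ALLOC][24-40 FREE]
Op 4: c = malloc(4) -> c = 0; heap: [0-3 ALLOC][4-10 FREE][11-11 ALLOC][12-23 ALLOC][24-40 FREE]
Op 5: b = realloc(b, 5) -> b = 4; heap: [0-3 ALLOC][4-8 ALLOC][9-11 FREE][12-23 ALLOC][24-40 FREE]
free(b): b = 4 -> block [4-8 ALLOC]; mark free, coalesce with adjacent free neighbors -> [0-3 ALLOC][4-11 FREE][12-23 ALLOC][24-40 FREE]

Answer: [0-3 ALLOC][4-11 FREE][12-23 ALLOC][24-40 FREE]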